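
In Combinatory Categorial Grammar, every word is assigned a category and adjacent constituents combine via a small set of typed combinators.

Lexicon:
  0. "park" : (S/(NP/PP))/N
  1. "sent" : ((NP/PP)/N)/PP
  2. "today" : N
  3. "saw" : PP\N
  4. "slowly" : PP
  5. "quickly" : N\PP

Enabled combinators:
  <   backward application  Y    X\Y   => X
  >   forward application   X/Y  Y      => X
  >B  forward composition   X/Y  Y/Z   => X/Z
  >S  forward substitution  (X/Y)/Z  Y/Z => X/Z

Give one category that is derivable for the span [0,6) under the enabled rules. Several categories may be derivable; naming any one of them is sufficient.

[0,6] S   >
  [0,4] S/N   >S
    [0,1] "park" : (S/(NP/PP))/N
    [1,4] (NP/PP)/N   >
      [1,2] "sent" : ((NP/PP)/N)/PP
      [2,4] PP   <
        [2,3] "today" : N
        [3,4] "saw" : PP\N
  [4,6] N   <
    [4,5] "slowly" : PP
    [5,6] "quickly" : N\PP

S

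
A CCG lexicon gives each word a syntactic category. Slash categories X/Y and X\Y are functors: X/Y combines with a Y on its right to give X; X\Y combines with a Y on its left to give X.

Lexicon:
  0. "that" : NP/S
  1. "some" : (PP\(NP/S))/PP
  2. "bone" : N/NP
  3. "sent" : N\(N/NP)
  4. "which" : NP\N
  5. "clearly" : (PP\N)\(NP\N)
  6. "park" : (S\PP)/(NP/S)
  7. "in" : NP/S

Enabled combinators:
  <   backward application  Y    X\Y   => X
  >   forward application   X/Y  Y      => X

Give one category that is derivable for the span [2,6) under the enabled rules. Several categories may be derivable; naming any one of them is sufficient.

PP

[0,8] S   <
  [0,6] PP   <
    [0,1] "that" : NP/S
    [1,6] PP\(NP/S)   >
      [1,2] "some" : (PP\(NP/S))/PP
      [2,6] PP   <
        [2,4] N   <
          [2,3] "bone" : N/NP
          [3,4] "sent" : N\(N/NP)
        [4,6] PP\N   <
          [4,5] "which" : NP\N
          [5,6] "clearly" : (PP\N)\(NP\N)
  [6,8] S\PP   >
    [6,7] "park" : (S\PP)/(NP/S)
    [7,8] "in" : NP/S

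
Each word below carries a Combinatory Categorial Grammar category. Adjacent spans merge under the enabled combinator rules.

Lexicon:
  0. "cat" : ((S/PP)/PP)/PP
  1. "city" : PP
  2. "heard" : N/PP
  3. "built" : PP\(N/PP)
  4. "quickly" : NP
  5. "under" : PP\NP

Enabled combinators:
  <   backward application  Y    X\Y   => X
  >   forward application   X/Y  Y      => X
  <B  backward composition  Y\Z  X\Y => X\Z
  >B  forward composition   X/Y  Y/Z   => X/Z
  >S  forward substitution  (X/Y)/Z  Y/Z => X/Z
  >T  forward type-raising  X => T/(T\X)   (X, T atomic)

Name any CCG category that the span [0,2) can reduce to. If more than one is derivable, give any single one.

[0,6] S   >
  [0,4] S/PP   >
    [0,2] (S/PP)/PP   >
      [0,1] "cat" : ((S/PP)/PP)/PP
      [1,2] "city" : PP
    [2,4] PP   <
      [2,3] "heard" : N/PP
      [3,4] "built" : PP\(N/PP)
  [4,6] PP   <
    [4,5] "quickly" : NP
    [5,6] "under" : PP\NP

(S/PP)/PP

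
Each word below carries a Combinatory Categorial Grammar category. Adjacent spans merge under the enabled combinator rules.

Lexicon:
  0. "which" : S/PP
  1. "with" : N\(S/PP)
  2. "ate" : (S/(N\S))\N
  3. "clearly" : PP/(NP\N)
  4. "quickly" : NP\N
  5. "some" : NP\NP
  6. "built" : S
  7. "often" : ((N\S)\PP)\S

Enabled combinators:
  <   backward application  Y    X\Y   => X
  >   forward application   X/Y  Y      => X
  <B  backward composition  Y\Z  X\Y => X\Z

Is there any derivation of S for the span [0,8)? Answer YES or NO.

[0,8] S   >
  [0,3] S/(N\S)   <
    [0,2] N   <
      [0,1] "which" : S/PP
      [1,2] "with" : N\(S/PP)
    [2,3] "ate" : (S/(N\S))\N
  [3,8] N\S   <
    [3,6] PP   >
      [3,4] "clearly" : PP/(NP\N)
      [4,6] NP\N   <B
        [4,5] "quickly" : NP\N
        [5,6] "some" : NP\NP
    [6,8] (N\S)\PP   <
      [6,7] "built" : S
      [7,8] "often" : ((N\S)\PP)\S

YES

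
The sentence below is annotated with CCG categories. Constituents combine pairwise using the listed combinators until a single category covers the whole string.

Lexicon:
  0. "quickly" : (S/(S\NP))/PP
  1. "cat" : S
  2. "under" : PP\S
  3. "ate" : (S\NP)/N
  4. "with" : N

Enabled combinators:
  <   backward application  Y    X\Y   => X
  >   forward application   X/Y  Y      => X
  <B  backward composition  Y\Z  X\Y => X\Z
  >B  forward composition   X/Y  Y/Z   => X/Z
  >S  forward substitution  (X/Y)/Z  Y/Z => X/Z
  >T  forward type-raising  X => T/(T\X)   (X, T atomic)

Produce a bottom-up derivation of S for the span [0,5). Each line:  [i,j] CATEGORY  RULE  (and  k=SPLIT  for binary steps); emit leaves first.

[0,5] S   >
  [0,3] S/(S\NP)   >
    [0,1] "quickly" : (S/(S\NP))/PP
    [1,3] PP   <
      [1,2] "cat" : S
      [2,3] "under" : PP\S
  [3,5] S\NP   >
    [3,4] "ate" : (S\NP)/N
    [4,5] "with" : N

[0,1] (S/(S\NP))/PP  lex  "quickly"
[1,2] S  lex  "cat"
[2,3] PP\S  lex  "under"
[1,3] PP  <  k=2
[0,3] S/(S\NP)  >  k=1
[3,4] (S\NP)/N  lex  "ate"
[4,5] N  lex  "with"
[3,5] S\NP  >  k=4
[0,5] S  >  k=3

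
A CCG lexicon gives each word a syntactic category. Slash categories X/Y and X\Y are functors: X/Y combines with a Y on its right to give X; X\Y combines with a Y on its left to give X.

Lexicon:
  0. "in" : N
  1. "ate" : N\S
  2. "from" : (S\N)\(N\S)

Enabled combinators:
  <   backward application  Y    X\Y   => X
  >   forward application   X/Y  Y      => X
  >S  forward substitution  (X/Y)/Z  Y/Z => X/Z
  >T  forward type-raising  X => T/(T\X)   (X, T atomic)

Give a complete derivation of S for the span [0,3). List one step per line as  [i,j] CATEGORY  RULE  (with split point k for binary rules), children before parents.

[0,3] S   >
  [0,1] S/(S\N)   >T
    [0,1] "in" : N
  [1,3] S\N   <
    [1,2] "ate" : N\S
    [2,3] "from" : (S\N)\(N\S)

[0,1] N  lex  "in"
[0,1] S/(S\N)  >T
[1,2] N\S  lex  "ate"
[2,3] (S\N)\(N\S)  lex  "from"
[1,3] S\N  <  k=2
[0,3] S  >  k=1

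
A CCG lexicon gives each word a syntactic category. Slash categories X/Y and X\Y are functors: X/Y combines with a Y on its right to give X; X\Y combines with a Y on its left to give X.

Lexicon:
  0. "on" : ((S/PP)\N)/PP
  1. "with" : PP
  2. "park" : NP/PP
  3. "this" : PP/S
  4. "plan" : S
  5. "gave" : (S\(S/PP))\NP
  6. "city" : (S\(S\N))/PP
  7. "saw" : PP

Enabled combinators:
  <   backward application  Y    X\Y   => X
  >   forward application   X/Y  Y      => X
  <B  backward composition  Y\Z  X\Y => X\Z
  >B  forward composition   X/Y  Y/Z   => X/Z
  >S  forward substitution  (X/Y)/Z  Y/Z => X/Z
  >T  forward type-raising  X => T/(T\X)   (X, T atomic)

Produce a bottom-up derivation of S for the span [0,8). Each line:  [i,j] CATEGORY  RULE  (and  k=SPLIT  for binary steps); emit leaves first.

[0,1] ((S/PP)\N)/PP  lex  "on"
[1,2] PP  lex  "with"
[0,2] (S/PP)\N  >  k=1
[2,3] NP/PP  lex  "park"
[3,4] PP/S  lex  "this"
[4,5] S  lex  "plan"
[3,5] PP  >  k=4
[2,5] NP  >  k=3
[5,6] (S\(S/PP))\NP  lex  "gave"
[2,6] S\(S/PP)  <  k=5
[0,6] S\N  <B  k=2
[6,7] (S\(S\N))/PP  lex  "city"
[7,8] PP  lex  "saw"
[6,8] S\(S\N)  >  k=7
[0,8] S  <  k=6

[0,8] S   <
  [0,6] S\N   <B
    [0,2] (S/PP)\N   >
      [0,1] "on" : ((S/PP)\N)/PP
      [1,2] "with" : PP
    [2,6] S\(S/PP)   <
      [2,5] NP   >
        [2,3] "park" : NP/PP
        [3,5] PP   >
          [3,4] "this" : PP/S
          [4,5] "plan" : S
      [5,6] "gave" : (S\(S/PP))\NP
  [6,8] S\(S\N)   >
    [6,7] "city" : (S\(S\N))/PP
    [7,8] "saw" : PP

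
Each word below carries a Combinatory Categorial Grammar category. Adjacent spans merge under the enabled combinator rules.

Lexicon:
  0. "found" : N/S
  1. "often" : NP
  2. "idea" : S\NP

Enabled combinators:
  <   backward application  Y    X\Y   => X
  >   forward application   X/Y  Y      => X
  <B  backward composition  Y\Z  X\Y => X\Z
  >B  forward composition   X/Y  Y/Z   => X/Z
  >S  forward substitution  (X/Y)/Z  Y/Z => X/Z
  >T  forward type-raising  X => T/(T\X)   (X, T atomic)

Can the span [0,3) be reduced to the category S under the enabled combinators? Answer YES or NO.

N/S NP S\NP
CKY chart[0,3] = {N, N/(N\N), N/(S\S), NP/(NP\N), PP/(PP\N), S/(S\N)}; S ∉ chart

NO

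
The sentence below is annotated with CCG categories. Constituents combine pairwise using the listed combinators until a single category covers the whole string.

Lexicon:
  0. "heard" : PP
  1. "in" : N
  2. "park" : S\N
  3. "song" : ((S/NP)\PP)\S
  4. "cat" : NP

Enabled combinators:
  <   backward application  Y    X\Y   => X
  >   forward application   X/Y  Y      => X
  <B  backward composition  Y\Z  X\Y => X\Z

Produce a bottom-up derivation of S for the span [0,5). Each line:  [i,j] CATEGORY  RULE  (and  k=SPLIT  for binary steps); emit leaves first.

[0,1] PP  lex  "heard"
[1,2] N  lex  "in"
[2,3] S\N  lex  "park"
[1,3] S  <  k=2
[3,4] ((S/NP)\PP)\S  lex  "song"
[1,4] (S/NP)\PP  <  k=3
[0,4] S/NP  <  k=1
[4,5] NP  lex  "cat"
[0,5] S  >  k=4

[0,5] S   >
  [0,4] S/NP   <
    [0,1] "heard" : PP
    [1,4] (S/NP)\PP   <
      [1,3] S   <
        [1,2] "in" : N
        [2,3] "park" : S\N
      [3,4] "song" : ((S/NP)\PP)\S
  [4,5] "cat" : NP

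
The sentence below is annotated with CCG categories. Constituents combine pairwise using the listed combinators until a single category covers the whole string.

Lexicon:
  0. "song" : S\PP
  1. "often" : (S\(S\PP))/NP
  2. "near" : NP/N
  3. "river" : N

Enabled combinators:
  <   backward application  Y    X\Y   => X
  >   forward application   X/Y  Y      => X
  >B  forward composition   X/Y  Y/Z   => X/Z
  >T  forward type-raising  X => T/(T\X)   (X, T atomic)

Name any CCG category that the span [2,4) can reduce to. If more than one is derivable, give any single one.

[0,4] S   <
  [0,1] "song" : S\PP
  [1,4] S\(S\PP)   >
    [1,2] "often" : (S\(S\PP))/NP
    [2,4] NP   >
      [2,3] "near" : NP/N
      [3,4] "river" : N

NP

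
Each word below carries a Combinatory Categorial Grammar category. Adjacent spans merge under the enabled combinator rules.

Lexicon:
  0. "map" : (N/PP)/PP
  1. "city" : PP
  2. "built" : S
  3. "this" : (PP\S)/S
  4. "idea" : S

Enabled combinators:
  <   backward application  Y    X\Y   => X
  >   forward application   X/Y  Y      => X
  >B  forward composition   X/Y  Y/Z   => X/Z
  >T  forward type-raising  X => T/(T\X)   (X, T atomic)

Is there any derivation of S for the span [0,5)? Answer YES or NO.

(N/PP)/PP PP S (PP\S)/S S
CKY chart[0,5] = {N, N/(N\N), N/(PP\PP), N/(S\S), NP/(NP\N), PP/(PP\N), S/(S\N)}; S ∉ chart

NO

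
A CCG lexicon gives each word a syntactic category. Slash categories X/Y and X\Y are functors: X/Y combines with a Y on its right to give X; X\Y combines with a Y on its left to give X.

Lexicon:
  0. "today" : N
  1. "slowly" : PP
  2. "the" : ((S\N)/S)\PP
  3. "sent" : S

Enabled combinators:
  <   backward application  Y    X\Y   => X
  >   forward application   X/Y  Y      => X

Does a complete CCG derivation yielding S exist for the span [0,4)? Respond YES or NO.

[0,4] S   <
  [0,1] "today" : N
  [1,4] S\N   >
    [1,3] (S\N)/S   <
      [1,2] "slowly" : PP
      [2,3] "the" : ((S\N)/S)\PP
    [3,4] "sent" : S

YES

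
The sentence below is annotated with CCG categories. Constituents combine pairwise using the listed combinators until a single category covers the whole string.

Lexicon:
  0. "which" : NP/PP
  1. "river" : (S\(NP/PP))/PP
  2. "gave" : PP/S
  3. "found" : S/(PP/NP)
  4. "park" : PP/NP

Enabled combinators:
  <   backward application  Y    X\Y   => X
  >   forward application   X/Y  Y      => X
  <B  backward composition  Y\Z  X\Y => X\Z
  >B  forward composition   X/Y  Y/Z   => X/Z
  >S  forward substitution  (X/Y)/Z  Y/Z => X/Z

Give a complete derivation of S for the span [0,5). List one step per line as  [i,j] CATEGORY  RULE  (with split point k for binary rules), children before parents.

[0,1] NP/PP  lex  "which"
[1,2] (S\(NP/PP))/PP  lex  "river"
[2,3] PP/S  lex  "gave"
[3,4] S/(PP/NP)  lex  "found"
[4,5] PP/NP  lex  "park"
[3,5] S  >  k=4
[2,5] PP  >  k=3
[1,5] S\(NP/PP)  >  k=2
[0,5] S  <  k=1

[0,5] S   <
  [0,1] "which" : NP/PP
  [1,5] S\(NP/PP)   >
    [1,2] "river" : (S\(NP/PP))/PP
    [2,5] PP   >
      [2,3] "gave" : PP/S
      [3,5] S   >
        [3,4] "found" : S/(PP/NP)
        [4,5] "park" : PP/NP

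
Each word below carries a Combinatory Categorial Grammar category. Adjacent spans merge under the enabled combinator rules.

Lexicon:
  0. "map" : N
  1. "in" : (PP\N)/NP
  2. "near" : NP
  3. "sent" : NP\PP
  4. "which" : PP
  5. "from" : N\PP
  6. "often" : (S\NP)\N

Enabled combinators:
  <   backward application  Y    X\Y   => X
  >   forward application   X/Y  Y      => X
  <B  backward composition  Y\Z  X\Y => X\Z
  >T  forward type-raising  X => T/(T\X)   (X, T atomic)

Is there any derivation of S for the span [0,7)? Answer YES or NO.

[0,7] S   <
  [0,1] "map" : N
  [1,7] S\N   <B
    [1,3] PP\N   >
      [1,2] "in" : (PP\N)/NP
      [2,3] "near" : NP
    [3,7] S\PP   <B
      [3,4] "sent" : NP\PP
      [4,7] S\NP   <
        [4,6] N   <
          [4,5] "which" : PP
          [5,6] "from" : N\PP
        [6,7] "often" : (S\NP)\N

YES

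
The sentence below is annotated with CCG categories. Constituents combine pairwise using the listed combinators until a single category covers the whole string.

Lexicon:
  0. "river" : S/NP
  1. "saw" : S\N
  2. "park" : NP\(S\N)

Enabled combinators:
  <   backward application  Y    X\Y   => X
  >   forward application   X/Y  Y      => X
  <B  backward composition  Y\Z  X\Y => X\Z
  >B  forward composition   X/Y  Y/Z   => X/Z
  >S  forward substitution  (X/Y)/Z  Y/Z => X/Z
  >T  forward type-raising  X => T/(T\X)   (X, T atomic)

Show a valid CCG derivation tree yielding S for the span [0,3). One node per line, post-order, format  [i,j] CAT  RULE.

[0,1] S/NP  lex  "river"
[1,2] S\N  lex  "saw"
[2,3] NP\(S\N)  lex  "park"
[1,3] NP  <  k=2
[0,3] S  >  k=1

[0,3] S   >
  [0,1] "river" : S/NP
  [1,3] NP   <
    [1,2] "saw" : S\N
    [2,3] "park" : NP\(S\N)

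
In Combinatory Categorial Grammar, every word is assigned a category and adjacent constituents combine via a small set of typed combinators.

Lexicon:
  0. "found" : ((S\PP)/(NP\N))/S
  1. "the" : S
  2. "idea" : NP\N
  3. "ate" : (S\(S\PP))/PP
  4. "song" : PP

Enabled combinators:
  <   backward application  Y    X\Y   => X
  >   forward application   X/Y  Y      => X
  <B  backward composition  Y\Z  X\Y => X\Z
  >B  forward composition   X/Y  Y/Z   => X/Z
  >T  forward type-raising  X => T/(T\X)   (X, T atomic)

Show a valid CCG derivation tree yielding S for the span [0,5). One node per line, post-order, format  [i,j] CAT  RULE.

[0,5] S   <
  [0,3] S\PP   >
    [0,2] (S\PP)/(NP\N)   >
      [0,1] "found" : ((S\PP)/(NP\N))/S
      [1,2] "the" : S
    [2,3] "idea" : NP\N
  [3,5] S\(S\PP)   >
    [3,4] "ate" : (S\(S\PP))/PP
    [4,5] "song" : PP

[0,1] ((S\PP)/(NP\N))/S  lex  "found"
[1,2] S  lex  "the"
[0,2] (S\PP)/(NP\N)  >  k=1
[2,3] NP\N  lex  "idea"
[0,3] S\PP  >  k=2
[3,4] (S\(S\PP))/PP  lex  "ate"
[4,5] PP  lex  "song"
[3,5] S\(S\PP)  >  k=4
[0,5] S  <  k=3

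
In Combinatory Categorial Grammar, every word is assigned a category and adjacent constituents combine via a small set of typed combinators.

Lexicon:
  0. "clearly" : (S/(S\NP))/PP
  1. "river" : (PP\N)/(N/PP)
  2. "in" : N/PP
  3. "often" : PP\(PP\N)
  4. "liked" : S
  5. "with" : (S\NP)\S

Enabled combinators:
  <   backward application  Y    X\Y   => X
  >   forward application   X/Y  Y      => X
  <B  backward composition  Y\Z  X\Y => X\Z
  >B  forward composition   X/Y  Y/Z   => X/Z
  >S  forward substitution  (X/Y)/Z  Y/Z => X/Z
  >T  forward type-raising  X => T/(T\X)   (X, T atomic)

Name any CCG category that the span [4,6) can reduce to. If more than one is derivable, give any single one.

[0,6] S   >
  [0,4] S/(S\NP)   >
    [0,1] "clearly" : (S/(S\NP))/PP
    [1,4] PP   <
      [1,3] PP\N   >
        [1,2] "river" : (PP\N)/(N/PP)
        [2,3] "in" : N/PP
      [3,4] "often" : PP\(PP\N)
  [4,6] S\NP   <
    [4,5] "liked" : S
    [5,6] "with" : (S\NP)\S

S\NP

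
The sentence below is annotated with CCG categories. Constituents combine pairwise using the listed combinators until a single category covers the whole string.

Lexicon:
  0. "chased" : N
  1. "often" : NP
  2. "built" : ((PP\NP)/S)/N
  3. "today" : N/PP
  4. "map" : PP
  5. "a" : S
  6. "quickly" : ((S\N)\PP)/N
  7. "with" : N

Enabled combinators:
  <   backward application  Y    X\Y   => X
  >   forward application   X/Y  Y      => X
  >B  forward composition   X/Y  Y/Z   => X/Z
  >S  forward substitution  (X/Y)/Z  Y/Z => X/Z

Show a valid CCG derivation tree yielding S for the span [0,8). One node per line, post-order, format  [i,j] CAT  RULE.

[0,8] S   <
  [0,1] "chased" : N
  [1,8] S\N   <
    [1,6] PP   <
      [1,2] "often" : NP
      [2,6] PP\NP   >
        [2,5] (PP\NP)/S   >
          [2,3] "built" : ((PP\NP)/S)/N
          [3,5] N   >
            [3,4] "today" : N/PP
            [4,5] "map" : PP
        [5,6] "a" : S
    [6,8] (S\N)\PP   >
      [6,7] "quickly" : ((S\N)\PP)/N
      [7,8] "with" : N

[0,1] N  lex  "chased"
[1,2] NP  lex  "often"
[2,3] ((PP\NP)/S)/N  lex  "built"
[3,4] N/PP  lex  "today"
[4,5] PP  lex  "map"
[3,5] N  >  k=4
[2,5] (PP\NP)/S  >  k=3
[5,6] S  lex  "a"
[2,6] PP\NP  >  k=5
[1,6] PP  <  k=2
[6,7] ((S\N)\PP)/N  lex  "quickly"
[7,8] N  lex  "with"
[6,8] (S\N)\PP  >  k=7
[1,8] S\N  <  k=6
[0,8] S  <  k=1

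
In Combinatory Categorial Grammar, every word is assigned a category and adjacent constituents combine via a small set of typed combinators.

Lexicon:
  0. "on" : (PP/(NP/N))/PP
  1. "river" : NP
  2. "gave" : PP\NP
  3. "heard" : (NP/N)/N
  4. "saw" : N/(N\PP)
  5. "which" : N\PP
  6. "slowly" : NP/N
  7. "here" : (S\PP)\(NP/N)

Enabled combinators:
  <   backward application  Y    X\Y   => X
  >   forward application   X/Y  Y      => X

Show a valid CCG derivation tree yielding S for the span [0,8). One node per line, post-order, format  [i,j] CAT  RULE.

[0,1] (PP/(NP/N))/PP  lex  "on"
[1,2] NP  lex  "river"
[2,3] PP\NP  lex  "gave"
[1,3] PP  <  k=2
[0,3] PP/(NP/N)  >  k=1
[3,4] (NP/N)/N  lex  "heard"
[4,5] N/(N\PP)  lex  "saw"
[5,6] N\PP  lex  "which"
[4,6] N  >  k=5
[3,6] NP/N  >  k=4
[0,6] PP  >  k=3
[6,7] NP/N  lex  "slowly"
[7,8] (S\PP)\(NP/N)  lex  "here"
[6,8] S\PP  <  k=7
[0,8] S  <  k=6

[0,8] S   <
  [0,6] PP   >
    [0,3] PP/(NP/N)   >
      [0,1] "on" : (PP/(NP/N))/PP
      [1,3] PP   <
        [1,2] "river" : NP
        [2,3] "gave" : PP\NP
    [3,6] NP/N   >
      [3,4] "heard" : (NP/N)/N
      [4,6] N   >
        [4,5] "saw" : N/(N\PP)
        [5,6] "which" : N\PP
  [6,8] S\PP   <
    [6,7] "slowly" : NP/N
    [7,8] "here" : (S\PP)\(NP/N)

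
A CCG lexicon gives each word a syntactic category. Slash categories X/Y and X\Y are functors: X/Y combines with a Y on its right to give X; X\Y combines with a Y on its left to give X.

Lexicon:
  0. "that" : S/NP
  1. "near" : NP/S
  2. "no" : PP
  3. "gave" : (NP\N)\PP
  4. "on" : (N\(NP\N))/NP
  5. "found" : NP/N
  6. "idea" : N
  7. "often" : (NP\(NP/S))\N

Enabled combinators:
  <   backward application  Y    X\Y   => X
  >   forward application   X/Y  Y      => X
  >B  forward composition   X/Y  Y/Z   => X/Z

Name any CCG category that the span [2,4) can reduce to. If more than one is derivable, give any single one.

[0,8] S   >
  [0,1] "that" : S/NP
  [1,8] NP   <
    [1,2] "near" : NP/S
    [2,8] NP\(NP/S)   <
      [2,7] N   <
        [2,4] NP\N   <
          [2,3] "no" : PP
          [3,4] "gave" : (NP\N)\PP
        [4,7] N\(NP\N)   >
          [4,5] "on" : (N\(NP\N))/NP
          [5,7] NP   >
            [5,6] "found" : NP/N
            [6,7] "idea" : N
      [7,8] "often" : (NP\(NP/S))\N

NP\N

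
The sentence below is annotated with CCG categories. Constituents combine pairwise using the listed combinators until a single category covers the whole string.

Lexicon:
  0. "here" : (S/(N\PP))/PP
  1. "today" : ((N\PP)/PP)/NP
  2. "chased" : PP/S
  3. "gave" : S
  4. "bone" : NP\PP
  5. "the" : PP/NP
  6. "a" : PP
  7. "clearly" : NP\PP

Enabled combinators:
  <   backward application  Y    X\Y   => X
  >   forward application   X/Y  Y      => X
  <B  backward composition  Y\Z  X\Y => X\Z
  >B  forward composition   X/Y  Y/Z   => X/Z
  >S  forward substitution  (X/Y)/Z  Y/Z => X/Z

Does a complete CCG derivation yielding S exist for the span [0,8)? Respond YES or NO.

YES

[0,8] S   >
  [0,5] S/PP   >S
    [0,1] "here" : (S/(N\PP))/PP
    [1,5] (N\PP)/PP   >
      [1,2] "today" : ((N\PP)/PP)/NP
      [2,5] NP   <
        [2,4] PP   >
          [2,3] "chased" : PP/S
          [3,4] "gave" : S
        [4,5] "bone" : NP\PP
  [5,8] PP   >
    [5,6] "the" : PP/NP
    [6,8] NP   <
      [6,7] "a" : PP
      [7,8] "clearly" : NP\PP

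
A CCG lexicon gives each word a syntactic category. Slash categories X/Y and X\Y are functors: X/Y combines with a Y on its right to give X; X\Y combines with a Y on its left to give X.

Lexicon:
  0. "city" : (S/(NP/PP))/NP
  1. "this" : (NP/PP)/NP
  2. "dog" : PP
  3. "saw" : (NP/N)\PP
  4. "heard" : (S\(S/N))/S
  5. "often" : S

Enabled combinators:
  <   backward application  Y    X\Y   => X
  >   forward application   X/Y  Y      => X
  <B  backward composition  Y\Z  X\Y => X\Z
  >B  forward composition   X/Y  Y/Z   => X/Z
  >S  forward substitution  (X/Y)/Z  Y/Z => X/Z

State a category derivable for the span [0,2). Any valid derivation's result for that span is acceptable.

[0,6] S   <
  [0,4] S/N   >B
    [0,2] S/NP   >S
      [0,1] "city" : (S/(NP/PP))/NP
      [1,2] "this" : (NP/PP)/NP
    [2,4] NP/N   <
      [2,3] "dog" : PP
      [3,4] "saw" : (NP/N)\PP
  [4,6] S\(S/N)   >
    [4,5] "heard" : (S\(S/N))/S
    [5,6] "often" : S

S/NP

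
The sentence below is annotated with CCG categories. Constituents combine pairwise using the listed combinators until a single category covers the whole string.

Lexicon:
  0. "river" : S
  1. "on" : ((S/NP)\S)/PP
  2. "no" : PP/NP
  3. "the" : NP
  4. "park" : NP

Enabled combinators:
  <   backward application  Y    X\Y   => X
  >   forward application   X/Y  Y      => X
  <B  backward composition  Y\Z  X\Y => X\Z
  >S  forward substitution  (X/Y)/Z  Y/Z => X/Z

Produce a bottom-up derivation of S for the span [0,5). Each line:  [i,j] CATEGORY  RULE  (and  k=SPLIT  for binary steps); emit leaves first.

[0,1] S  lex  "river"
[1,2] ((S/NP)\S)/PP  lex  "on"
[2,3] PP/NP  lex  "no"
[3,4] NP  lex  "the"
[2,4] PP  >  k=3
[1,4] (S/NP)\S  >  k=2
[0,4] S/NP  <  k=1
[4,5] NP  lex  "park"
[0,5] S  >  k=4

[0,5] S   >
  [0,4] S/NP   <
    [0,1] "river" : S
    [1,4] (S/NP)\S   >
      [1,2] "on" : ((S/NP)\S)/PP
      [2,4] PP   >
        [2,3] "no" : PP/NP
        [3,4] "the" : NP
  [4,5] "park" : NP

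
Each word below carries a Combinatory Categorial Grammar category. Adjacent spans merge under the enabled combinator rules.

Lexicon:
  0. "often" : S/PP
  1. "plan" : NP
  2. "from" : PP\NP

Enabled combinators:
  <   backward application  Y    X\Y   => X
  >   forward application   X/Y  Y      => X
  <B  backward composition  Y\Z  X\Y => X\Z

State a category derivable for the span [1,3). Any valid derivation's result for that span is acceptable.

[0,3] S   >
  [0,1] "often" : S/PP
  [1,3] PP   <
    [1,2] "plan" : NP
    [2,3] "from" : PP\NP

PP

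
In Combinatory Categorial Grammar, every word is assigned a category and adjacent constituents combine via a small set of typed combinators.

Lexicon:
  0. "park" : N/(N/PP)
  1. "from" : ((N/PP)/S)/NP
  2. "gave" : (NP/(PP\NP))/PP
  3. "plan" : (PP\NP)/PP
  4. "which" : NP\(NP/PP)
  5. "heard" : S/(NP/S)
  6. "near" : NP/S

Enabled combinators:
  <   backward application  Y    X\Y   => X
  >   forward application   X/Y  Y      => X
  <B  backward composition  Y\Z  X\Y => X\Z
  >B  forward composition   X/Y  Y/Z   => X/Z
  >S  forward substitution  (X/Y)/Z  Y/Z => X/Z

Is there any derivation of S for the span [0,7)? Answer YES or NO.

N/(N/PP) ((N/PP)/S)/NP (NP/(PP\NP))/PP (PP\NP)/PP NP\(NP/PP) S/(NP/S) NP/S
CKY chart[0,7] = {N}; S ∉ chart

NO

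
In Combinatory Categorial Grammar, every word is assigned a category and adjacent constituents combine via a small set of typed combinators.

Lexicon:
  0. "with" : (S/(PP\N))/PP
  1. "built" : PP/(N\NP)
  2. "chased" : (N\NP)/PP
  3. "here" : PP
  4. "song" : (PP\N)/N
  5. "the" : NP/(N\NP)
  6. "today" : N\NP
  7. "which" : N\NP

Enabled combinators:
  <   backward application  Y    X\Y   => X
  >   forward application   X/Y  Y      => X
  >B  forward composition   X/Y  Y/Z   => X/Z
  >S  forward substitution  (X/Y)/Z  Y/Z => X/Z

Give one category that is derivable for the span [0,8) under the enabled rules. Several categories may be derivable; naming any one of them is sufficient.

[0,8] S   >
  [0,5] S/N   >B
    [0,4] S/(PP\N)   >
      [0,1] "with" : (S/(PP\N))/PP
      [1,4] PP   >
        [1,2] "built" : PP/(N\NP)
        [2,4] N\NP   >
          [2,3] "chased" : (N\NP)/PP
          [3,4] "here" : PP
    [4,5] "song" : (PP\N)/N
  [5,8] N   <
    [5,7] NP   >
      [5,6] "the" : NP/(N\NP)
      [6,7] "today" : N\NP
    [7,8] "which" : N\NP

S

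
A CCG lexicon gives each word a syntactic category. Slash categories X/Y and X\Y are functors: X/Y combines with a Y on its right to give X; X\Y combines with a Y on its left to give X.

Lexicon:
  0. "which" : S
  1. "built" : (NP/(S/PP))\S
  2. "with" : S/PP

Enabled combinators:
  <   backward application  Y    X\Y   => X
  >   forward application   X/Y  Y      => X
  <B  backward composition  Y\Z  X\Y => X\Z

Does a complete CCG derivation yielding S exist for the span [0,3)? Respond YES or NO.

NO

S (NP/(S/PP))\S S/PP
CKY chart[0,3] = {NP}; S ∉ chart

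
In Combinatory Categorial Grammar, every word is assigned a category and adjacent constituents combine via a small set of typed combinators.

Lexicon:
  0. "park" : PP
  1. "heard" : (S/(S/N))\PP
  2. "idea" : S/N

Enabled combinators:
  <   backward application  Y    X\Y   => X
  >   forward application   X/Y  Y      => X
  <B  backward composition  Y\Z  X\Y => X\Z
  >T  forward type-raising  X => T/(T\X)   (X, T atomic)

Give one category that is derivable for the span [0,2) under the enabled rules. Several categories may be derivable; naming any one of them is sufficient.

[0,3] S   >
  [0,2] S/(S/N)   <
    [0,1] "park" : PP
    [1,2] "heard" : (S/(S/N))\PP
  [2,3] "idea" : S/N

S/(S/N)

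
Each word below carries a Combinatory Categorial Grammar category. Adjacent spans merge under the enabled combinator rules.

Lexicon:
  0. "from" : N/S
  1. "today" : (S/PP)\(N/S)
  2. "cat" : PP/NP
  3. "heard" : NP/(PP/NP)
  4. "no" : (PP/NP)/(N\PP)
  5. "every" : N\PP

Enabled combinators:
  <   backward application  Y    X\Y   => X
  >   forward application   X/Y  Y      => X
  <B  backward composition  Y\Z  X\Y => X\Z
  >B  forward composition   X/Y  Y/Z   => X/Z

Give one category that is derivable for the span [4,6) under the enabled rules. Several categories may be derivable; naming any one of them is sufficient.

PP/NP

[0,6] S   >
  [0,3] S/NP   >B
    [0,2] S/PP   <
      [0,1] "from" : N/S
      [1,2] "today" : (S/PP)\(N/S)
    [2,3] "cat" : PP/NP
  [3,6] NP   >
    [3,4] "heard" : NP/(PP/NP)
    [4,6] PP/NP   >
      [4,5] "no" : (PP/NP)/(N\PP)
      [5,6] "every" : N\PP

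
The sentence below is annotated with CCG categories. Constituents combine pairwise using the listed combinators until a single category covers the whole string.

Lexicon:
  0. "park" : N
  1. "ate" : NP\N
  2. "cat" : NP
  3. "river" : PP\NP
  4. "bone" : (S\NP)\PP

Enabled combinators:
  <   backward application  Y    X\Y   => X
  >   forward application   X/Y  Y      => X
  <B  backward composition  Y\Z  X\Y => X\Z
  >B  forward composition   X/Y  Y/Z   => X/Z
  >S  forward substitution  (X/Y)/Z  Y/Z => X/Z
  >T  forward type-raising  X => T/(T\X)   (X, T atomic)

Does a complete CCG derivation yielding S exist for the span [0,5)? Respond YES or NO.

[0,5] S   <
  [0,2] NP   <
    [0,1] "park" : N
    [1,2] "ate" : NP\N
  [2,5] S\NP   <
    [2,4] PP   <
      [2,3] "cat" : NP
      [3,4] "river" : PP\NP
    [4,5] "bone" : (S\NP)\PP

YES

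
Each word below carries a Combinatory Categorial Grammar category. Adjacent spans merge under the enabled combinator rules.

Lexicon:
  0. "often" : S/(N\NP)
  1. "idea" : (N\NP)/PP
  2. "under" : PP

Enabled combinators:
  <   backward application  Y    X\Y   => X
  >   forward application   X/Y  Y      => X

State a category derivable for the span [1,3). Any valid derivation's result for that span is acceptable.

[0,3] S   >
  [0,1] "often" : S/(N\NP)
  [1,3] N\NP   >
    [1,2] "idea" : (N\NP)/PP
    [2,3] "under" : PP

N\NP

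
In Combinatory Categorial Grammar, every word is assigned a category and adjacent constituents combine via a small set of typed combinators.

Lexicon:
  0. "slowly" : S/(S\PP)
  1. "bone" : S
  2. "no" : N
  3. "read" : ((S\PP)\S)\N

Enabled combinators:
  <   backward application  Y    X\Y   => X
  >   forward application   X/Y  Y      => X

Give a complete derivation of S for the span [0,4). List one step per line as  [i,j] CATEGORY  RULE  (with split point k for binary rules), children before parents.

[0,1] S/(S\PP)  lex  "slowly"
[1,2] S  lex  "bone"
[2,3] N  lex  "no"
[3,4] ((S\PP)\S)\N  lex  "read"
[2,4] (S\PP)\S  <  k=3
[1,4] S\PP  <  k=2
[0,4] S  >  k=1

[0,4] S   >
  [0,1] "slowly" : S/(S\PP)
  [1,4] S\PP   <
    [1,2] "bone" : S
    [2,4] (S\PP)\S   <
      [2,3] "no" : N
      [3,4] "read" : ((S\PP)\S)\N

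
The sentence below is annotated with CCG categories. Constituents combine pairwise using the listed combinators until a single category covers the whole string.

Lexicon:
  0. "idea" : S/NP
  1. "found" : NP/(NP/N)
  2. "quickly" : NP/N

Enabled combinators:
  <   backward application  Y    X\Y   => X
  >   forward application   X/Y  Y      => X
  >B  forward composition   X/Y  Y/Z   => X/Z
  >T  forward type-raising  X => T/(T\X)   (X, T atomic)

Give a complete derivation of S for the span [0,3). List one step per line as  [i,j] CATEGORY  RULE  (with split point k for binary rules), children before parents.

[0,3] S   >
  [0,1] "idea" : S/NP
  [1,3] NP   >
    [1,2] "found" : NP/(NP/N)
    [2,3] "quickly" : NP/N

[0,1] S/NP  lex  "idea"
[1,2] NP/(NP/N)  lex  "found"
[2,3] NP/N  lex  "quickly"
[1,3] NP  >  k=2
[0,3] S  >  k=1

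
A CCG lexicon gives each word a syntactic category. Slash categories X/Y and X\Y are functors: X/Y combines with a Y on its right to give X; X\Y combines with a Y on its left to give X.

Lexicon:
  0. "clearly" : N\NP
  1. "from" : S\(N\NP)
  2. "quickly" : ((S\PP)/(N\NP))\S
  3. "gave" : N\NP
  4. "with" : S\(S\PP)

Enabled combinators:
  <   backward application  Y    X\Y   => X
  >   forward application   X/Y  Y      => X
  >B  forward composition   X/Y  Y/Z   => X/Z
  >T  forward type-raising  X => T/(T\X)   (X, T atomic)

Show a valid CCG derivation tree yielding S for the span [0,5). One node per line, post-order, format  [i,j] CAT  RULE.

[0,1] N\NP  lex  "clearly"
[1,2] S\(N\NP)  lex  "from"
[0,2] S  <  k=1
[2,3] ((S\PP)/(N\NP))\S  lex  "quickly"
[0,3] (S\PP)/(N\NP)  <  k=2
[3,4] N\NP  lex  "gave"
[0,4] S\PP  >  k=3
[4,5] S\(S\PP)  lex  "with"
[0,5] S  <  k=4

[0,5] S   <
  [0,4] S\PP   >
    [0,3] (S\PP)/(N\NP)   <
      [0,2] S   <
        [0,1] "clearly" : N\NP
        [1,2] "from" : S\(N\NP)
      [2,3] "quickly" : ((S\PP)/(N\NP))\S
    [3,4] "gave" : N\NP
  [4,5] "with" : S\(S\PP)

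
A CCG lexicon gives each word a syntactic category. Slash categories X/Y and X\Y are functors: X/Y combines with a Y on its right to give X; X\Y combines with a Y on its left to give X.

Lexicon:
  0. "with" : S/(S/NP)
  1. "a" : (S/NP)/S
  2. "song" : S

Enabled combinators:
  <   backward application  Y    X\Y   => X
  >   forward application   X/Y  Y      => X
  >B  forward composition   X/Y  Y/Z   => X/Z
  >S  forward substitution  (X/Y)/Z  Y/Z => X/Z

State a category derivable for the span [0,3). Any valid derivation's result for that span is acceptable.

[0,3] S   >
  [0,1] "with" : S/(S/NP)
  [1,3] S/NP   >
    [1,2] "a" : (S/NP)/S
    [2,3] "song" : S

S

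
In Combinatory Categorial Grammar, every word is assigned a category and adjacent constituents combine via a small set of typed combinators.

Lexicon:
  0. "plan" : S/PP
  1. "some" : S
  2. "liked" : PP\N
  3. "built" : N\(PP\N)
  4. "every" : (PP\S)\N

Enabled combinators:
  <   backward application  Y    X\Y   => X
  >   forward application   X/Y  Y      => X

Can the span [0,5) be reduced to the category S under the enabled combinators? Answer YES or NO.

[0,5] S   >
  [0,1] "plan" : S/PP
  [1,5] PP   <
    [1,2] "some" : S
    [2,5] PP\S   <
      [2,4] N   <
        [2,3] "liked" : PP\N
        [3,4] "built" : N\(PP\N)
      [4,5] "every" : (PP\S)\N

YES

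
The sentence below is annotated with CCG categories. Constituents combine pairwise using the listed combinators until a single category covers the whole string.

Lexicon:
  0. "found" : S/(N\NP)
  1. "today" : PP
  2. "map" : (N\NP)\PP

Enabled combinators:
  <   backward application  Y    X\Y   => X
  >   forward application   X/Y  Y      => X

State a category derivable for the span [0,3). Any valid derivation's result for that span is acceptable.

S

[0,3] S   >
  [0,1] "found" : S/(N\NP)
  [1,3] N\NP   <
    [1,2] "today" : PP
    [2,3] "map" : (N\NP)\PP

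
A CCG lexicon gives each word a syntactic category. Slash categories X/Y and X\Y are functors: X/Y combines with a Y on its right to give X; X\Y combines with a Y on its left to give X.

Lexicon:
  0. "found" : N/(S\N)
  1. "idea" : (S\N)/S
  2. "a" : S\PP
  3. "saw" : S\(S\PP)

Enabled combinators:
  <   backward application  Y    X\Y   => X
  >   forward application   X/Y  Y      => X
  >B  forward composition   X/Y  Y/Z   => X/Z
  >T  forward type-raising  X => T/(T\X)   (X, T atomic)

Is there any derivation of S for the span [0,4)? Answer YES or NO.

N/(S\N) (S\N)/S S\PP S\(S\PP)
CKY chart[0,4] = {N, N/(N\N), N/(S\S), NP/(NP\N), PP/(PP\N), S/(S\N)}; S ∉ chart

NO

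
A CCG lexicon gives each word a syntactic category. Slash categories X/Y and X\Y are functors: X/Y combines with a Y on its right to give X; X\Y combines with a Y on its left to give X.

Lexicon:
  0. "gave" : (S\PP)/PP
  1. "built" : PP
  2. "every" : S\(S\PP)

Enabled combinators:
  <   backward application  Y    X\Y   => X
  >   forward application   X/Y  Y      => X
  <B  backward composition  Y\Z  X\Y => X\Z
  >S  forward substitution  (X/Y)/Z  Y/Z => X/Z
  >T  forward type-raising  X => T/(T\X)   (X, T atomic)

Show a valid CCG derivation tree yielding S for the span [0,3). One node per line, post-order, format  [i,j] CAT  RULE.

[0,3] S   <
  [0,2] S\PP   >
    [0,1] "gave" : (S\PP)/PP
    [1,2] "built" : PP
  [2,3] "every" : S\(S\PP)

[0,1] (S\PP)/PP  lex  "gave"
[1,2] PP  lex  "built"
[0,2] S\PP  >  k=1
[2,3] S\(S\PP)  lex  "every"
[0,3] S  <  k=2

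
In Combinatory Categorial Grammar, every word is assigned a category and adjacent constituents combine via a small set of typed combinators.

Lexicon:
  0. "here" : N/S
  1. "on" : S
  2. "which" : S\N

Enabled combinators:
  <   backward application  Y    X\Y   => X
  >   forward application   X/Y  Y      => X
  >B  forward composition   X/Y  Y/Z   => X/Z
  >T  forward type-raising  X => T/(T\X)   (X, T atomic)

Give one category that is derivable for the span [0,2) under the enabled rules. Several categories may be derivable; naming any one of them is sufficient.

N

[0,3] S   <
  [0,2] N   >
    [0,1] "here" : N/S
    [1,2] "on" : S
  [2,3] "which" : S\N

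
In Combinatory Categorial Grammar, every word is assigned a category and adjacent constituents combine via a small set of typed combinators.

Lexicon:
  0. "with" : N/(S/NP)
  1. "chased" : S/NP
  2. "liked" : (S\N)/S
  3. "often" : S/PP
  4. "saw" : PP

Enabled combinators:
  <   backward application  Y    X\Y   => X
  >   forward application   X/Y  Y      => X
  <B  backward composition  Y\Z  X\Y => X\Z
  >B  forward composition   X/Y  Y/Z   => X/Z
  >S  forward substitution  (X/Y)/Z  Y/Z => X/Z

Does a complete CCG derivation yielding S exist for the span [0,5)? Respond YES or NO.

[0,5] S   <
  [0,2] N   >
    [0,1] "with" : N/(S/NP)
    [1,2] "chased" : S/NP
  [2,5] S\N   >
    [2,3] "liked" : (S\N)/S
    [3,5] S   >
      [3,4] "often" : S/PP
      [4,5] "saw" : PP

YES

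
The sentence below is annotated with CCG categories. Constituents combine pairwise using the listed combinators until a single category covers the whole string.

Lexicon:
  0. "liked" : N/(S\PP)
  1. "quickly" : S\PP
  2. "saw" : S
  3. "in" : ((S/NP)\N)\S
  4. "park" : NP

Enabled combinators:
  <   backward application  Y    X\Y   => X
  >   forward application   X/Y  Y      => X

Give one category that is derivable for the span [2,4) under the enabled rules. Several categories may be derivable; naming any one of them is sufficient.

(S/NP)\N

[0,5] S   >
  [0,4] S/NP   <
    [0,2] N   >
      [0,1] "liked" : N/(S\PP)
      [1,2] "quickly" : S\PP
    [2,4] (S/NP)\N   <
      [2,3] "saw" : S
      [3,4] "in" : ((S/NP)\N)\S
  [4,5] "park" : NP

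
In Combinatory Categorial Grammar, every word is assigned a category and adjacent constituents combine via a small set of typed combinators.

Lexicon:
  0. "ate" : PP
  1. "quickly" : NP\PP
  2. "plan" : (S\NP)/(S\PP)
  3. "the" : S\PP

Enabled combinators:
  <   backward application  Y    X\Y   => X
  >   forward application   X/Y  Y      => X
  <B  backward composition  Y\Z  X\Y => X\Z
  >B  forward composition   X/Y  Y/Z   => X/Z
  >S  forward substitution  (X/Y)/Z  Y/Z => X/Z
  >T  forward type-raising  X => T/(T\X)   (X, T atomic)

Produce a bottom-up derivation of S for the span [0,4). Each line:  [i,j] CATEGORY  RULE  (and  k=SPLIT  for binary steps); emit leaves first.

[0,4] S   <
  [0,2] NP   <
    [0,1] "ate" : PP
    [1,2] "quickly" : NP\PP
  [2,4] S\NP   >
    [2,3] "plan" : (S\NP)/(S\PP)
    [3,4] "the" : S\PP

[0,1] PP  lex  "ate"
[1,2] NP\PP  lex  "quickly"
[0,2] NP  <  k=1
[2,3] (S\NP)/(S\PP)  lex  "plan"
[3,4] S\PP  lex  "the"
[2,4] S\NP  >  k=3
[0,4] S  <  k=2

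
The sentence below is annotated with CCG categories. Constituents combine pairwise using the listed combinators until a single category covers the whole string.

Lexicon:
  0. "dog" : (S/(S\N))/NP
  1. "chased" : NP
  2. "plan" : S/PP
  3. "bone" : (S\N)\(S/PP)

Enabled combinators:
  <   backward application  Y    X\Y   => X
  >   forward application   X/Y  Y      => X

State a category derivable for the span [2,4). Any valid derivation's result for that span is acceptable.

S\N

[0,4] S   >
  [0,2] S/(S\N)   >
    [0,1] "dog" : (S/(S\N))/NP
    [1,2] "chased" : NP
  [2,4] S\N   <
    [2,3] "plan" : S/PP
    [3,4] "bone" : (S\N)\(S/PP)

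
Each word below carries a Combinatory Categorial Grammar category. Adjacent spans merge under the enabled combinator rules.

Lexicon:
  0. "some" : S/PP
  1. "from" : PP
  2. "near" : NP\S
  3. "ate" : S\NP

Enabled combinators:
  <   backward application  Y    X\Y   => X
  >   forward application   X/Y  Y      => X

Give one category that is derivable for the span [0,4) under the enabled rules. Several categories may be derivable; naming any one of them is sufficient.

[0,4] S   <
  [0,3] NP   <
    [0,2] S   >
      [0,1] "some" : S/PP
      [1,2] "from" : PP
    [2,3] "near" : NP\S
  [3,4] "ate" : S\NP

S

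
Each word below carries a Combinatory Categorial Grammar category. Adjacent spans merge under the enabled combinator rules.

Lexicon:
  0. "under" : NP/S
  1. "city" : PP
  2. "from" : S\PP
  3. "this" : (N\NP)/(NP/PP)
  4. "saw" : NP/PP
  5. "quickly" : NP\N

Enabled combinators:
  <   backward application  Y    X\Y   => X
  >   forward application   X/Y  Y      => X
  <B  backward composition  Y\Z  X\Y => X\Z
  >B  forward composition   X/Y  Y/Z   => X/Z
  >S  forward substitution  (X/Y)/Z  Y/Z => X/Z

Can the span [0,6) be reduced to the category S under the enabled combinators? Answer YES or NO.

NP/S PP S\PP (N\NP)/(NP/PP) NP/PP NP\N
CKY chart[0,6] = {NP}; S ∉ chart

NO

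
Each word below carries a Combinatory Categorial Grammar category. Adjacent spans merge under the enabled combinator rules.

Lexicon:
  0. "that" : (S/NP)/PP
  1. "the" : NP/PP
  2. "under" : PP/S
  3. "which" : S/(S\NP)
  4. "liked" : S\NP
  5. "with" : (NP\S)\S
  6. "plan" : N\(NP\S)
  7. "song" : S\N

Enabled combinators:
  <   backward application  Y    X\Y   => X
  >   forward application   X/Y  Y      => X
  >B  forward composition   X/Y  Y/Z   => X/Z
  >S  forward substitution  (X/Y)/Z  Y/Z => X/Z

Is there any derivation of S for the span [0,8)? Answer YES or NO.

[0,8] S   >
  [0,2] S/PP   >S
    [0,1] "that" : (S/NP)/PP
    [1,2] "the" : NP/PP
  [2,8] PP   >
    [2,3] "under" : PP/S
    [3,8] S   <
      [3,7] N   <
        [3,6] NP\S   <
          [3,5] S   >
            [3,4] "which" : S/(S\NP)
            [4,5] "liked" : S\NP
          [5,6] "with" : (NP\S)\S
        [6,7] "plan" : N\(NP\S)
      [7,8] "song" : S\N

YES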